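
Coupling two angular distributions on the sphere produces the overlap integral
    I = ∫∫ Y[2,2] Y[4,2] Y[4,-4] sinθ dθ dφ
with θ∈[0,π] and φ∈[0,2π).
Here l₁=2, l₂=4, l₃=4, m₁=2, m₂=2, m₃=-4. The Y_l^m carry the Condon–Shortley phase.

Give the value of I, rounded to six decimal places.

-0.106180

m-sum 0 ✓  L=10 even ✓  2≤4≤6 ✓
Π(2lᵢ+1) = 5×9×9 = 405
triangle coeff Δ(2,4,4) = 1/13860
Σ_t [0,2]: t=0:+1/192 t=1:−1/36 t=2:+1/192 = -5/288
(3j)²=20/693 [(2 4 4; 0 0 0)], sign=-1
Σ_t [0,0]: t=0:+1/2880 = 1/2880
(3j)²=2/165 [(2 4 4; 2 2 -4)], sign=+1
⇒ 4πI² = 120/847
I = (-1)√(120/847/(4π)) = -0.10618031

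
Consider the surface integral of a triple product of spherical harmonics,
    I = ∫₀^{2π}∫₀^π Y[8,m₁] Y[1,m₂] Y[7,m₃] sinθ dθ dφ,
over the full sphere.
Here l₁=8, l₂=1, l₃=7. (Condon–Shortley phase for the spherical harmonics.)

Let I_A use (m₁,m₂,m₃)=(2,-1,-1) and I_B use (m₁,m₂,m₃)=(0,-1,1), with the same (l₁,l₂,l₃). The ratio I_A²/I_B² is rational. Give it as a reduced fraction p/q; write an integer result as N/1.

l's match ⇒ only the (l;m) 3-j factors differ between A and B.
A: triangle coeff Δ(8,1,7) = 1/2040; Σ_t [0,0]: t=0:+1/58060800 = 1/58060800; (3j)²=3/136 [(8 1 7; 2 -1 -1)], sign=+1
B: triangle coeff Δ(8,1,7) = 1/2040; Σ_t [0,0]: t=0:+1/58060800 = 1/58060800; (3j)²=7/510 [(8 1 7; 0 -1 1)], sign=+1
I_A²/I_B² = (3/136)/(7/510) = 45/28

45/28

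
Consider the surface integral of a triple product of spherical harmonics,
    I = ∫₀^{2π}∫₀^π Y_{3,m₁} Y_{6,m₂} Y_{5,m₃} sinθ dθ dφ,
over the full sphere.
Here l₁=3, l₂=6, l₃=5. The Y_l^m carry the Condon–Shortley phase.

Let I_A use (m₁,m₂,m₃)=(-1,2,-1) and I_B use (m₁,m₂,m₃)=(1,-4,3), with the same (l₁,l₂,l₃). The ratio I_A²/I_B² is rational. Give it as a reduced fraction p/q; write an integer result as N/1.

Shared (l₁,l₂,l₃)=(3,6,5): N and (l;000)² cancel in I_A²/I_B².
A: Δ = 4!·2!·8!/15! = 1/675675; Racah Σ t=2..4: t=2:+1/11520 t=3:−1/4320 t=4:+1/27648 = -1/9216; ⇒ 3j(3 6 5; -1 2 -1)² = 2/143, sgn -1
B: Δ = 4!·2!·8!/15! = 1/675675; Racah Σ t=0..2: t=0:+1/69120 t=1:−1/30240 t=2:+1/322560 = -1/64512; ⇒ 3j(3 6 5; 1 -4 3)² = 10/1001, sgn -1
I_A²/I_B² = (2/143)/(10/1001) = 7/5

7/5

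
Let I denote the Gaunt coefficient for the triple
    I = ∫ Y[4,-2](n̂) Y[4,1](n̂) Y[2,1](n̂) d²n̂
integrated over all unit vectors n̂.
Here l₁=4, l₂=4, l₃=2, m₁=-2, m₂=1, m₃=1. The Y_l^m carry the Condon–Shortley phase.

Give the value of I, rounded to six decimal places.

0.127700

m-sum 0 ✓  L=10 even ✓  0≤2≤8 ✓
Π(2lᵢ+1) = 9×9×5 = 405
triangle coeff Δ(4,4,2) = 1/13860
Σ_t [2,4]: t=2:+1/192 t=3:−1/36 t=4:+1/192 = -5/288
(3j)²=20/693 [(4 4 2; 0 0 0)], sign=-1
Σ_t [4,5]: t=4:+1/96 t=5:−1/240 = 1/160
(3j)²=27/1540 [(4 4 2; -2 1 1)], sign=-1
⇒ 4πI² = 1215/5929
I = (+1)√(1215/5929/(4π)) = 0.12770047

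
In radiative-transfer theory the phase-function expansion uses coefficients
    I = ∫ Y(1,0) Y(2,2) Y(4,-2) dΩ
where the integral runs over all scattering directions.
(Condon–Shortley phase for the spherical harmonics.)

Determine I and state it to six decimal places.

0.000000

l₃=4 ∉ [1,3] — triangle fails ⇒ I = 0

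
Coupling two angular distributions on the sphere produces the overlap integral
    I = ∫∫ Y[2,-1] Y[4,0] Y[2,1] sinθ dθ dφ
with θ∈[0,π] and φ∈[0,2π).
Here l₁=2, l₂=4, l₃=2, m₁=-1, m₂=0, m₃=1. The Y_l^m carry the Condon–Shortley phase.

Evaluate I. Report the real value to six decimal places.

0.161197

Rules hold: Σm=0, L=8 even, 2≤2≤6.
N = 5·9·5 = 225
Δ = 4!·0!·4!/9! = 1/630
Racah Σ t=2..2: t=2:+1/16 = 1/16
⇒ 3j(2 4 2; 0 0 0)² = 2/35, sgn +1
Racah Σ t=3..3: t=3:−1/36 = -1/36
⇒ 3j(2 4 2; -1 0 1)² = 8/315, sgn +1
4πI² = N·(3j₀)²·(3jₘ)² = 16/49
I = +1·√(0.326531/4π) = 0.16119702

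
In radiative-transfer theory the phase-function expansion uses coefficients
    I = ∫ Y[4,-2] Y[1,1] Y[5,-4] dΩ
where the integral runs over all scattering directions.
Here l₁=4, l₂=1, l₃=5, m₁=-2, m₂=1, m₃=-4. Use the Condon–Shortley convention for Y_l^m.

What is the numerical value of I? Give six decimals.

0.000000

m-sum = -2 + 1 − 4 = -5 ≠ 0 ⇒ I = 0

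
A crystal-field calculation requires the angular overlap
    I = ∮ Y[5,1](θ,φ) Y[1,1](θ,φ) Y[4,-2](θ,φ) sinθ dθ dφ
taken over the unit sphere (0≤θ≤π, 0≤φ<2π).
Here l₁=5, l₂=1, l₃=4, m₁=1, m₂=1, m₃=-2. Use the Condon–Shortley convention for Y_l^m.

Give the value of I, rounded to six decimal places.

Checks pass: Σm=0; 10 even; l₃=4∈[4,6].
(2·5+1)(2·1+1)(2·4+1) = 297
Δ: 2! 8! 0! / 11! → 1/495
sum: t=1:−1/576 = -1/576
3j²(5 1 4; 0 0 0) = Δ·Π!·Σ² = 5/99  (sign -1)
sum: t=2:+1/2880 = 1/2880
3j²(5 1 4; 1 1 -2) = Δ·Π!·Σ² = 2/165  (sign +1)
combine: 4πI² = 297·5/99·2/165 = 2/11
take √, sign -1: I = -0.12028562

-0.120286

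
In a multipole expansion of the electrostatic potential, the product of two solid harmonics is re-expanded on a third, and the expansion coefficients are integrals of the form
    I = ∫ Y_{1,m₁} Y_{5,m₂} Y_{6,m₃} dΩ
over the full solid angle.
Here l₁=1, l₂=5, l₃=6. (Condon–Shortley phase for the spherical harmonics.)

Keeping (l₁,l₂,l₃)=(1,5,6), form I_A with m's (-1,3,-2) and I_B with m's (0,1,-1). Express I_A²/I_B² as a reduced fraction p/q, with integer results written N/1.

6/35

Shared (l₁,l₂,l₃)=(1,5,6): N and (l;000)² cancel in I_A²/I_B².
A: Δ = 0!·2!·10!/13! = 1/858; Racah Σ t=0..0: t=0:+1/161280 = 1/161280; ⇒ 3j(1 5 6; -1 3 -2)² = 1/143, sgn +1
B: Δ = 0!·2!·10!/13! = 1/858; Racah Σ t=0..0: t=0:+1/17280 = 1/17280; ⇒ 3j(1 5 6; 0 1 -1)² = 35/858, sgn -1
I_A²/I_B² = (1/143)/(35/858) = 6/35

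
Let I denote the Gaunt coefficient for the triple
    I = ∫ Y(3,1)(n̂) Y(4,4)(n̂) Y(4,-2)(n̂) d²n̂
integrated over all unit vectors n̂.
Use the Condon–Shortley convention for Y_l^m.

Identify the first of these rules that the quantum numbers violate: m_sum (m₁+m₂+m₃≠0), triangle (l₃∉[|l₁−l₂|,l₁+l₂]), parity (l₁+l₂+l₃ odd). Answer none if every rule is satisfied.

Σmᵢ = 3  ✗
l₃∈[|l₁−l₂|,l₁+l₂]=[1,7], have l₃=4
Σlᵢ = 11 ⇒ odd

m_sum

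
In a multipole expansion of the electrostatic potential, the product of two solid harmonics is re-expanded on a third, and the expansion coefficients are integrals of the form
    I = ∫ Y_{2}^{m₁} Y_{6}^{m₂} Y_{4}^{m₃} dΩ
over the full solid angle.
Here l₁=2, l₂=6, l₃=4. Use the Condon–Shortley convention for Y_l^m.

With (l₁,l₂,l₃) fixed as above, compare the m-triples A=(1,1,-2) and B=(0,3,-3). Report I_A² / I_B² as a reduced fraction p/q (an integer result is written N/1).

35/54

l's match ⇒ only the (l;m) 3-j factors differ between A and B.
A: triangle coeff Δ(2,6,4) = 1/6435; Σ_t [1,1]: t=1:−1/8640 = -1/8640; (3j)²=14/1287 [(2 6 4; 1 1 -2)], sign=-1
B: triangle coeff Δ(2,6,4) = 1/6435; Σ_t [2,2]: t=2:+1/20160 = 1/20160; (3j)²=12/715 [(2 6 4; 0 3 -3)], sign=-1
I_A²/I_B² = (14/1287)/(12/715) = 35/54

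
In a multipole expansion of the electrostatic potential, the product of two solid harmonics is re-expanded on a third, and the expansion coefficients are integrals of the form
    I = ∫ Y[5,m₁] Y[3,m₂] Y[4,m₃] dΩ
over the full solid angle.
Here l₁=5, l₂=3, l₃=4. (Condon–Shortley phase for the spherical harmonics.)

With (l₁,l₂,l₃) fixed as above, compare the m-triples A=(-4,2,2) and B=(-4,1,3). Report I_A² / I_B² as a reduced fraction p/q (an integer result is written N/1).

80/7

l's match ⇒ only the (l;m) 3-j factors differ between A and B.
A: triangle coeff Δ(5,3,4) = 1/180180; Σ_t [3,4]: t=3:−1/8640 t=4:+1/2880 = 1/4320; (3j)²=8/429 [(5 3 4; -4 2 2)], sign=+1
B: triangle coeff Δ(5,3,4) = 1/180180; Σ_t [3,4]: t=3:−1/4320 t=4:+1/5760 = -1/17280; (3j)²=7/4290 [(5 3 4; -4 1 3)], sign=+1
I_A²/I_B² = (8/429)/(7/4290) = 80/7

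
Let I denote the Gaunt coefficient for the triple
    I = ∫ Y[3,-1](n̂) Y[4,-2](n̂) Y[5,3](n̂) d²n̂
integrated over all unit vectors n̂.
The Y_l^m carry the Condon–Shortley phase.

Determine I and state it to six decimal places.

m-sum 0 ✓  L=12 even ✓  1≤5≤7 ✓
Π(2lᵢ+1) = 7×9×11 = 693
triangle coeff Δ(3,4,5) = 1/180180
Σ_t [0,2]: t=0:+1/576 t=1:−1/144 t=2:+1/576 = -1/288
(3j)²=20/1001 [(3 4 5; 0 0 0)], sign=+1
Σ_t [0,2]: t=0:+1/2304 t=1:−1/720 t=2:+1/5760 = -1/1280
(3j)²=27/1430 [(3 4 5; -1 -2 3)], sign=-1
⇒ 4πI² = 486/1859
I = (-1)√(486/1859/(4π)) = -0.14423595

-0.144236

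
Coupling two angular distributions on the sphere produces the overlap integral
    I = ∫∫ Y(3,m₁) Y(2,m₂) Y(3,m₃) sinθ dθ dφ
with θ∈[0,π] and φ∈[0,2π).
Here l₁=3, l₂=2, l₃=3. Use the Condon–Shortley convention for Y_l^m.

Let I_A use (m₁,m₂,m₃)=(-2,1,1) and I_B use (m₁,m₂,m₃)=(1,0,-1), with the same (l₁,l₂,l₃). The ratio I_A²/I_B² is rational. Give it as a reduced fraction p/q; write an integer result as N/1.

Same 3,2,3: normalisation and zero-m 3j drop out of the ratio.
A: Δ: 2! 4! 2! / 9! → 1/3780; sum: t=1:−1/48 t=2:+1/12 = 1/16; 3j²(3 2 3; -2 1 1) = Δ·Π!·Σ² = 1/28  (sign +1)
B: Δ: 2! 4! 2! / 9! → 1/3780; sum: t=0:+1/16 t=1:−1/6 t=2:+1/96 = -3/32; 3j²(3 2 3; 1 0 -1) = Δ·Π!·Σ² = 3/140  (sign -1)
I_A²/I_B² = (1/28)/(3/140) = 5/3

5/3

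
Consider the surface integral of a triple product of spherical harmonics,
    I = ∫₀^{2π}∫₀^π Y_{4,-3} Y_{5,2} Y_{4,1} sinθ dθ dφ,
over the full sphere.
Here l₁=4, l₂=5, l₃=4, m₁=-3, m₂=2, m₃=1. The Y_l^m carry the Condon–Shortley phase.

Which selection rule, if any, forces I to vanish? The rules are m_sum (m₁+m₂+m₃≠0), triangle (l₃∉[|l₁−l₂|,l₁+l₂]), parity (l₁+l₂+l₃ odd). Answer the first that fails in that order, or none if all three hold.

m₁+m₂+m₃ = -3 + 2 + 1 = 0  ✓
triangle: |4−5|=1 ≤ l₃=4 ≤ 4+5=9  ✓
parity: l₁+l₂+l₃ = 13 is odd  ✗

parity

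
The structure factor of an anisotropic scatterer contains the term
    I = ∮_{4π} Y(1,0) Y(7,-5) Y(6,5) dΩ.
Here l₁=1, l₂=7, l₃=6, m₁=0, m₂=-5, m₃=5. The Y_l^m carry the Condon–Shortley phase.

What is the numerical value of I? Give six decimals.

-0.171413

Rules hold: Σm=0, L=14 even, 6≤6≤8.
N = 3·15·13 = 585
Δ = 2!·0!·12!/15! = 1/1365
Racah Σ t=1..1: t=1:−1/518400 = -1/518400
⇒ 3j(1 7 6; 0 0 0)² = 7/195, sgn -1
Racah Σ t=1..1: t=1:−1/39916800 = -1/39916800
⇒ 3j(1 7 6; 0 -5 5)² = 8/455, sgn +1
4πI² = N·(3j₀)²·(3jₘ)² = 24/65
I = -1·√(0.369231/4π) = -0.17141310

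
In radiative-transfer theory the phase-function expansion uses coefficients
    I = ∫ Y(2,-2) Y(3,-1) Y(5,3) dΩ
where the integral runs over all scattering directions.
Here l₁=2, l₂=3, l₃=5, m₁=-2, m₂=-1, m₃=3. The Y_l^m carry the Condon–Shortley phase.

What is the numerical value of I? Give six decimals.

m-sum 0 ✓  L=10 even ✓  1≤5≤5 ✓
Π(2lᵢ+1) = 5×7×11 = 385
triangle coeff Δ(2,3,5) = 1/2310
Σ_t [0,0]: t=0:+1/144 = 1/144
(3j)²=10/231 [(2 3 5; 0 0 0)], sign=-1
Σ_t [0,0]: t=0:+1/1152 = 1/1152
(3j)²=1/33 [(2 3 5; -2 -1 3)], sign=+1
⇒ 4πI² = 50/99
I = (-1)√(50/99/(4π)) = -0.20047604

-0.200476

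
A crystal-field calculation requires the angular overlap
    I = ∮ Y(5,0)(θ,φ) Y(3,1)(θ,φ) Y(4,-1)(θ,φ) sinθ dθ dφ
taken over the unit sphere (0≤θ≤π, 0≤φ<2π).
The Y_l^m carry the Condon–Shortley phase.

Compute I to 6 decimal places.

-0.009577

Checks pass: Σm=0; 12 even; l₃=4∈[2,8].
(2·5+1)(2·3+1)(2·4+1) = 693
Δ: 4! 6! 2! / 13! → 1/180180
sum: t=1:−1/576 t=2:+1/144 t=3:−1/576 = 1/288
3j²(5 3 4; 0 0 0) = Δ·Π!·Σ² = 20/1001  (sign +1)
sum: t=2:+1/288 t=3:−1/288 t=4:+1/5760 = 1/5760
3j²(5 3 4; 0 1 -1) = Δ·Π!·Σ² = 1/12012  (sign -1)
combine: 4πI² = 693·20/1001·1/12012 = 15/13013
take √, sign -1: I = -0.00957750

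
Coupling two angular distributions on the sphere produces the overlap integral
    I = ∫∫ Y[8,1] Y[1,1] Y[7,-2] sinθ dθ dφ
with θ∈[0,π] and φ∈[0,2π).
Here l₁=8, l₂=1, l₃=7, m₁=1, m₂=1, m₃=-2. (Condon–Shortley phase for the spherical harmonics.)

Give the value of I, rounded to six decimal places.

-0.140215

Rules hold: Σm=0, L=16 even, 7≤7≤9.
N = 17·3·15 = 765
Δ = 2!·14!·0!/17! = 1/2040
Racah Σ t=1..1: t=1:−1/25401600 = -1/25401600
⇒ 3j(8 1 7; 0 0 0)² = 8/255, sgn +1
Racah Σ t=2..2: t=2:+1/87091200 = 1/87091200
⇒ 3j(8 1 7; 1 1 -2)² = 7/680, sgn -1
4πI² = N·(3j₀)²·(3jₘ)² = 21/85
I = -1·√(0.247059/4π) = -0.14021525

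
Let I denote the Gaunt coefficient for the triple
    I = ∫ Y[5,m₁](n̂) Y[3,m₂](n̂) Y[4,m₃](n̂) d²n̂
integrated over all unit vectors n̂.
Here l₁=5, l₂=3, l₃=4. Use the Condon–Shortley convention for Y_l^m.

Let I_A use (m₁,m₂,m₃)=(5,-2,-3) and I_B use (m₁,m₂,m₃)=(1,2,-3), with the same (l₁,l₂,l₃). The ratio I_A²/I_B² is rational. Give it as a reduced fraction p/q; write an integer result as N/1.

210/121

l's match ⇒ only the (l;m) 3-j factors differ between A and B.
A: triangle coeff Δ(5,3,4) = 1/180180; Σ_t [0,0]: t=0:+1/17280 = 1/17280; (3j)²=35/858 [(5 3 4; 5 -2 -3)], sign=-1
B: triangle coeff Δ(5,3,4) = 1/180180; Σ_t [3,4]: t=3:−1/1440 t=4:+1/17280 = -11/17280; (3j)²=11/468 [(5 3 4; 1 2 -3)], sign=+1
I_A²/I_B² = (35/858)/(11/468) = 210/121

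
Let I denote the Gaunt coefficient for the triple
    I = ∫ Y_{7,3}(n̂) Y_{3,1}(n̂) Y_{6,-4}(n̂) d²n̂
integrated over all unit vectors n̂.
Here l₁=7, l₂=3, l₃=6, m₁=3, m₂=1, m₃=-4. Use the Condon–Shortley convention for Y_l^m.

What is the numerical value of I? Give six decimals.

Rules hold: Σm=0, L=16 even, 4≤6≤10.
N = 15·7·13 = 1365
Δ = 4!·10!·2!/17! = 1/2042040
Racah Σ t=1..3: t=1:−1/207360 t=2:+1/57600 t=3:−1/207360 = 1/129600
⇒ 3j(7 3 6; 0 0 0)² = 168/12155, sgn +1
Racah Σ t=2..4: t=2:+1/645120 t=3:−1/2177280 t=4:+1/174182400 = 191/174182400
⇒ 3j(7 3 6; 3 1 -4)² = 36481/2042040, sgn +1
4πI² = N·(3j₀)²·(3jₘ)² = 766101/2272985
I = +1·√(0.337046/4π) = 0.16377205

0.163772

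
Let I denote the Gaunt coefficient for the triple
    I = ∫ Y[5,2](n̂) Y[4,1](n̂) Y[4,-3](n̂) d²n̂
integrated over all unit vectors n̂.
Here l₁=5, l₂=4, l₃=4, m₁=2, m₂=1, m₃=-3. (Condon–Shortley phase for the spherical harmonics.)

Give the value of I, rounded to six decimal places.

l₁+l₂+l₃=13 is odd: 3j(l;000)=0 ⇒ I=0

0.000000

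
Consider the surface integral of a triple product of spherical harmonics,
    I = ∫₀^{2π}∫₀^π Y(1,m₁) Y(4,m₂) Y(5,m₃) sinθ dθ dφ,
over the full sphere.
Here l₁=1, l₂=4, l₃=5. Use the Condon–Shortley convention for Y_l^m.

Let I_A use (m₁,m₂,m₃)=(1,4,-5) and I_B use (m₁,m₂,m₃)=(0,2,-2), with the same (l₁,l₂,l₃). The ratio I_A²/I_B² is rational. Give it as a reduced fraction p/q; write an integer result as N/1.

Same 1,4,5: normalisation and zero-m 3j drop out of the ratio.
A: Δ: 0! 2! 8! / 11! → 1/495; sum: t=0:+1/80640 = 1/80640; 3j²(1 4 5; 1 4 -5) = Δ·Π!·Σ² = 1/11  (sign +1)
B: Δ: 0! 2! 8! / 11! → 1/495; sum: t=0:+1/1440 = 1/1440; 3j²(1 4 5; 0 2 -2) = Δ·Π!·Σ² = 7/165  (sign -1)
I_A²/I_B² = (1/11)/(7/165) = 15/7

15/7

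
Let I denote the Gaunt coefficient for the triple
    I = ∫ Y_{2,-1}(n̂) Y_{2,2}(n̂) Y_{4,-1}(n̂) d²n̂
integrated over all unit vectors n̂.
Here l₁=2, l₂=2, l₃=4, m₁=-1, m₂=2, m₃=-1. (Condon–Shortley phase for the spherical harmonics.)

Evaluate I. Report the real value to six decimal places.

-0.090112

Rules hold: Σm=0, L=8 even, 0≤4≤4.
N = 5·5·9 = 225
Δ = 0!·4!·4!/9! = 1/630
Racah Σ t=0..0: t=0:+1/16 = 1/16
⇒ 3j(2 2 4; 0 0 0)² = 2/35, sgn +1
Racah Σ t=0..0: t=0:+1/144 = 1/144
⇒ 3j(2 2 4; -1 2 -1)² = 1/126, sgn -1
4πI² = N·(3j₀)²·(3jₘ)² = 5/49
I = -1·√(0.102041/4π) = -0.09011188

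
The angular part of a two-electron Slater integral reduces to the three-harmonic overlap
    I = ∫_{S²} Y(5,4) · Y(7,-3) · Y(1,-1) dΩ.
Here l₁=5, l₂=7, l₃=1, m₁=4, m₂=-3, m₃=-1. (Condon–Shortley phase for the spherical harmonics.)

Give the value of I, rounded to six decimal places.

0.000000

l₃=1 ∉ [2,12] — triangle fails ⇒ I = 0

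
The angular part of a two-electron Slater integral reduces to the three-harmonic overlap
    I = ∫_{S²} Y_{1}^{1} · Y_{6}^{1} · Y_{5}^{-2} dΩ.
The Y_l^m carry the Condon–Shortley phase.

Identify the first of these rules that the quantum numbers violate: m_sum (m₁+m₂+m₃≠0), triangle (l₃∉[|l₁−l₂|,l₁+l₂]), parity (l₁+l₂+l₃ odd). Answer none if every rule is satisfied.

none

m₁+m₂+m₃ = 1 + 1 − 2 = 0  ✓
triangle: |1−6|=5 ≤ l₃=5 ≤ 1+6=7  ✓
parity: l₁+l₂+l₃ = 12 is even  ✓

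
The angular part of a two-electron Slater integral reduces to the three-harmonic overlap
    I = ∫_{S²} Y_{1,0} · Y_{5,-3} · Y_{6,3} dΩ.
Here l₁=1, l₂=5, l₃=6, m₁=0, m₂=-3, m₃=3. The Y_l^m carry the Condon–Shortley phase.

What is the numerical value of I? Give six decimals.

m-sum 0 ✓  L=12 even ✓  4≤6≤6 ✓
Π(2lᵢ+1) = 3×11×13 = 429
triangle coeff Δ(1,5,6) = 1/858
Σ_t [0,0]: t=0:+1/14400 = 1/14400
(3j)²=6/143 [(1 5 6; 0 0 0)], sign=+1
Σ_t [0,0]: t=0:+1/80640 = 1/80640
(3j)²=9/286 [(1 5 6; 0 -3 3)], sign=-1
⇒ 4πI² = 81/143
I = (-1)√(81/143/(4π)) = -0.21230956

-0.212310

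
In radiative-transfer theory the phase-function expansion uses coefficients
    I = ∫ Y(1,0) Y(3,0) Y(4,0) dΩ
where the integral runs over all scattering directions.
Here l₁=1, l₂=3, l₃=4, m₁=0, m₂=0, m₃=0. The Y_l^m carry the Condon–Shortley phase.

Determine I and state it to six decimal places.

m-sum 0 ✓  L=8 even ✓  2≤4≤4 ✓
Π(2lᵢ+1) = 3×7×9 = 189
triangle coeff Δ(1,3,4) = 1/252
Σ_t [0,0]: t=0:+1/36 = 1/36
(3j)²=4/63 [(1 3 4; 0 0 0)], sign=+1
(m-triple is (0,0,0) — same symbol as above.)
⇒ 4πI² = 16/21
I = (+1)√(16/21/(4π)) = 0.24623252

0.246233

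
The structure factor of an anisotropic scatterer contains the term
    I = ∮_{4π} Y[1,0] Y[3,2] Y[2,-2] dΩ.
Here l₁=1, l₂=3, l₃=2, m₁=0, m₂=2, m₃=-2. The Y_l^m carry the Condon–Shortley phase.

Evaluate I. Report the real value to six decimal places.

0.184674

m-sum 0 ✓  L=6 even ✓  2≤2≤4 ✓
Π(2lᵢ+1) = 3×7×5 = 105
triangle coeff Δ(1,3,2) = 1/105
Σ_t [1,1]: t=1:−1/4 = -1/4
(3j)²=3/35 [(1 3 2; 0 0 0)], sign=-1
Σ_t [1,1]: t=1:−1/24 = -1/24
(3j)²=1/21 [(1 3 2; 0 2 -2)], sign=-1
⇒ 4πI² = 3/7
I = (+1)√(3/7/(4π)) = 0.18467439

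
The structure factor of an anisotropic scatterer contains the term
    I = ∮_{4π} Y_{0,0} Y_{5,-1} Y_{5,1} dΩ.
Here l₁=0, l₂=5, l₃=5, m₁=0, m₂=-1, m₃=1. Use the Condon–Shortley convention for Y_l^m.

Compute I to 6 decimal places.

-0.282095

Rules hold: Σm=0, L=10 even, 5≤5≤5.
N = 1·11·11 = 121
Δ = 0!·0!·10!/11! = 1/11
Racah Σ t=0..0: t=0:+1/14400 = 1/14400
⇒ 3j(0 5 5; 0 0 0)² = 1/11, sgn -1
Racah Σ t=0..0: t=0:+1/17280 = 1/17280
⇒ 3j(0 5 5; 0 -1 1)² = 1/11, sgn +1
4πI² = N·(3j₀)²·(3jₘ)² = 1/1
I = -1·√(1/4π) = -0.28209479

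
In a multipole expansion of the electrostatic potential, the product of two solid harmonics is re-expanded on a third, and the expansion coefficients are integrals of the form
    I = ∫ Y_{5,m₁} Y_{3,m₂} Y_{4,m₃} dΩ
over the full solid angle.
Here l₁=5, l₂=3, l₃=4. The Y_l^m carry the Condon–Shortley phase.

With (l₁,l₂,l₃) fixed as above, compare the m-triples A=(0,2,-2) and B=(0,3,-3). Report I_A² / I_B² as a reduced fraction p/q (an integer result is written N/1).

Shared (l₁,l₂,l₃)=(5,3,4): N and (l;000)² cancel in I_A²/I_B².
A: Δ = 4!·6!·2!/13! = 1/180180; Racah Σ t=3..4: t=3:−1/576 t=4:+1/2880 = -1/720; ⇒ 3j(5 3 4; 0 2 -2)² = 80/3003, sgn -1
B: Δ = 4!·6!·2!/13! = 1/180180; Racah Σ t=4..4: t=4:+1/5760 = 1/5760; ⇒ 3j(5 3 4; 0 3 -3)² = 5/572, sgn -1
I_A²/I_B² = (80/3003)/(5/572) = 64/21

64/21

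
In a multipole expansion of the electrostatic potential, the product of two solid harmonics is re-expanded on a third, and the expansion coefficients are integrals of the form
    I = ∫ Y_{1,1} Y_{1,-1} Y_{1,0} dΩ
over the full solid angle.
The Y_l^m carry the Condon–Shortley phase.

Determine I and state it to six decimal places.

0.000000

L=3 odd ⇒ parity kills the (l;000) factor ⇒ I = 0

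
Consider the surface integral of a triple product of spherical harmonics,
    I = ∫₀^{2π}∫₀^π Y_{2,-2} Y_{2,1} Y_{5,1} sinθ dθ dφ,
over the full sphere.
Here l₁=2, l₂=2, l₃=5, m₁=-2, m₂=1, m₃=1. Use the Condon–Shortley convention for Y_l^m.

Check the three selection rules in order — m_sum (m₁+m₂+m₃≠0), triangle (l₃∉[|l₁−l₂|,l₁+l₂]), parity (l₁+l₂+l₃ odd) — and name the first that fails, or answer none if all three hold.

Σmᵢ = 0  ✓
l₃∈[|l₁−l₂|,l₁+l₂]=[0,4], have l₃=5  ✗
Σlᵢ = 9 ⇒ odd

triangle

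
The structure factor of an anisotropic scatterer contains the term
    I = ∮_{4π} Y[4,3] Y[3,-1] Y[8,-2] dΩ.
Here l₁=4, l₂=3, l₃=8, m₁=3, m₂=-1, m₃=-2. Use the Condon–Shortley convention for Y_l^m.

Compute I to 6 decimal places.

triangle: need 1≤l₃≤7, have 8; I=0

0.000000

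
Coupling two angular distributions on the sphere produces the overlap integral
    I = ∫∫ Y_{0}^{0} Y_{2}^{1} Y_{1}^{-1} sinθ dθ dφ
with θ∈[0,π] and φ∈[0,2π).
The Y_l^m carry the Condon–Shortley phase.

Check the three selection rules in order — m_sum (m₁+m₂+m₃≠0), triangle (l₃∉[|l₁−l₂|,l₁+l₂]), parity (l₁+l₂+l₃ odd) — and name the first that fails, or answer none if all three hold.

azimuthal sum: 0 + 1 − 1 = 0  ✓
2 ≤ 1 ≤ 2 (triangle on l)  ✗
L = 0 + 2 + 1 = 3 (odd)

triangle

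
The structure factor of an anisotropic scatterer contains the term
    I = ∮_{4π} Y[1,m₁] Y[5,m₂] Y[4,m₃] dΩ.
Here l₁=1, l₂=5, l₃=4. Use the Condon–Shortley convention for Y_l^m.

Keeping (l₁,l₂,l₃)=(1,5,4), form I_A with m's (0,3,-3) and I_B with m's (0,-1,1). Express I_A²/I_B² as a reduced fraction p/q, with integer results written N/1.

Shared (l₁,l₂,l₃)=(1,5,4): N and (l;000)² cancel in I_A²/I_B².
A: Δ = 2!·0!·8!/11! = 1/495; Racah Σ t=1..1: t=1:−1/5040 = -1/5040; ⇒ 3j(1 5 4; 0 3 -3)² = 16/495, sgn +1
B: Δ = 2!·0!·8!/11! = 1/495; Racah Σ t=1..1: t=1:−1/720 = -1/720; ⇒ 3j(1 5 4; 0 -1 1)² = 8/165, sgn +1
I_A²/I_B² = (16/495)/(8/165) = 2/3

2/3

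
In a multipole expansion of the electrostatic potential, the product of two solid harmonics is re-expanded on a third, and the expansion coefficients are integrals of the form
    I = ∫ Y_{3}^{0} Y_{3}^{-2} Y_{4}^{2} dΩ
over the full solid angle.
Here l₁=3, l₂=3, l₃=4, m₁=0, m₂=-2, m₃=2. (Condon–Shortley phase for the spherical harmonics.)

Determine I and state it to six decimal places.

-0.044418

Checks pass: Σm=0; 10 even; l₃=4∈[0,6].
(2·3+1)(2·3+1)(2·4+1) = 441
Δ: 2! 4! 4! / 11! → 1/34650
sum: t=0:+1/72 t=1:−1/16 t=2:+1/72 = -5/144
3j²(3 3 4; 0 0 0) = Δ·Π!·Σ² = 2/77  (sign -1)
sum: t=0:+1/72 t=1:−1/96 = 1/288
3j²(3 3 4; 0 -2 2) = Δ·Π!·Σ² = 1/462  (sign +1)
combine: 4πI² = 441·2/77·1/462 = 3/121
take √, sign -1: I = -0.04441841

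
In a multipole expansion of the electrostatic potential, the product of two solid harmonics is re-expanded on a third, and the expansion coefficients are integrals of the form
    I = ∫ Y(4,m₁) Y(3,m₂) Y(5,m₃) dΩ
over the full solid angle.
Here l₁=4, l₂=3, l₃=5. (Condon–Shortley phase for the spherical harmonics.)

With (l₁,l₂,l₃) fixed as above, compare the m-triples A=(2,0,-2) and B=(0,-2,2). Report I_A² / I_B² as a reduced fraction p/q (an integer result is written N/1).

Shared (l₁,l₂,l₃)=(4,3,5): N and (l;000)² cancel in I_A²/I_B².
A: Δ = 2!·6!·4!/13! = 1/180180; Racah Σ t=0..2: t=0:+1/576 t=1:−1/480 t=2:+1/8640 = -1/4320; ⇒ 3j(4 3 5; 2 0 -2)² = 1/2145, sgn +1
B: Δ = 2!·6!·4!/13! = 1/180180; Racah Σ t=0..1: t=0:+1/576 t=1:−1/864 = 1/1728; ⇒ 3j(4 3 5; 0 -2 2)² = 5/1287, sgn -1
I_A²/I_B² = (1/2145)/(5/1287) = 3/25

3/25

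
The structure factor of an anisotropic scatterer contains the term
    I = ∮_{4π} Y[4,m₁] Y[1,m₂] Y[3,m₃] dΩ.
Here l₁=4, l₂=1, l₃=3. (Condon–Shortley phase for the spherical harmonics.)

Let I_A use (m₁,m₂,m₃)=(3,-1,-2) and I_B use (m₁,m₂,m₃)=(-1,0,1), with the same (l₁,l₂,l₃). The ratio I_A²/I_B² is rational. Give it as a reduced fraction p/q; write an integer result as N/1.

l's match ⇒ only the (l;m) 3-j factors differ between A and B.
A: triangle coeff Δ(4,1,3) = 1/252; Σ_t [0,0]: t=0:+1/240 = 1/240; (3j)²=1/12 [(4 1 3; 3 -1 -2)], sign=-1
B: triangle coeff Δ(4,1,3) = 1/252; Σ_t [1,1]: t=1:−1/48 = -1/48; (3j)²=5/84 [(4 1 3; -1 0 1)], sign=-1
I_A²/I_B² = (1/12)/(5/84) = 7/5

7/5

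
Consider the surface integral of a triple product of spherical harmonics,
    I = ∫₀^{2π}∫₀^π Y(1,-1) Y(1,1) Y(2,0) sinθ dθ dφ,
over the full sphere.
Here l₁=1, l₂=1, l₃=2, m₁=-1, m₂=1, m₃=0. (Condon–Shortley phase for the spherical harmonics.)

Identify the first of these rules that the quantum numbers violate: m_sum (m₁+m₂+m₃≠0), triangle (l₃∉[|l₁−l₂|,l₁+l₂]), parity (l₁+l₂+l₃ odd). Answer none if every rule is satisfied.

none

Σmᵢ = 0  ✓
l₃∈[|l₁−l₂|,l₁+l₂]=[0,2], have l₃=2  ✓
Σlᵢ = 4 ⇒ even  ✓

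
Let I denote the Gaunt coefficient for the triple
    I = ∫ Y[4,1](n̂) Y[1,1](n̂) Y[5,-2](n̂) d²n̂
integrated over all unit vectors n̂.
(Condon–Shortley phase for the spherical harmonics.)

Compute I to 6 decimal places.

m-sum 0 ✓  L=10 even ✓  3≤5≤5 ✓
Π(2lᵢ+1) = 9×3×11 = 297
triangle coeff Δ(4,1,5) = 1/495
Σ_t [0,0]: t=0:+1/576 = 1/576
(3j)²=5/99 [(4 1 5; 0 0 0)], sign=-1
Σ_t [0,0]: t=0:+1/1440 = 1/1440
(3j)²=7/165 [(4 1 5; 1 1 -2)], sign=-1
⇒ 4πI² = 7/11
I = (+1)√(7/11/(4π)) = 0.22503380

0.225034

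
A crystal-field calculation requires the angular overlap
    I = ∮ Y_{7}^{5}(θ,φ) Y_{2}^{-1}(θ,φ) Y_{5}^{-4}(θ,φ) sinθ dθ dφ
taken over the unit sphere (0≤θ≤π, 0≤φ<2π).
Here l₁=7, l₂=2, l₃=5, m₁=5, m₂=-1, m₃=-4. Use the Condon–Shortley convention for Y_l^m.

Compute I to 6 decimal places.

Checks pass: Σm=0; 14 even; l₃=5∈[5,9].
(2·7+1)(2·2+1)(2·5+1) = 825
Δ: 4! 10! 0! / 15! → 1/15015
sum: t=2:+1/57600 = 1/57600
3j²(7 2 5; 0 0 0) = Δ·Π!·Σ² = 21/715  (sign -1)
sum: t=1:−1/2177280 = -1/2177280
3j²(7 2 5; 5 -1 -4) = Δ·Π!·Σ² = 8/273  (sign +1)
combine: 4πI² = 825·21/715·8/273 = 120/169
take √, sign -1: I = -0.23770720

-0.237707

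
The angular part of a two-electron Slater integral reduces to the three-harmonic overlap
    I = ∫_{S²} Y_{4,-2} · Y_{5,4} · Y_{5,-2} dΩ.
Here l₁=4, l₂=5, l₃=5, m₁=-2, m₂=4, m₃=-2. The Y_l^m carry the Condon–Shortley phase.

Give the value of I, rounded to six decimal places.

0.118854

Checks pass: Σm=0; 14 even; l₃=5∈[1,9].
(2·4+1)(2·5+1)(2·5+1) = 1089
Δ: 4! 4! 6! / 15! → 1/3153150
sum: t=0:+1/69120 t=1:−1/1728 t=2:+1/576 t=3:−1/1728 t=4:+1/69120 = 7/11520
3j²(4 5 5; 0 0 0) = Δ·Π!·Σ² = 2/143  (sign -1)
sum: t=3:−1/25920 t=4:+1/11520 = 1/20736
3j²(4 5 5; -2 4 -2) = Δ·Π!·Σ² = 5/429  (sign -1)
combine: 4πI² = 1089·2/143·5/429 = 30/169
take √, sign +1: I = 0.11885360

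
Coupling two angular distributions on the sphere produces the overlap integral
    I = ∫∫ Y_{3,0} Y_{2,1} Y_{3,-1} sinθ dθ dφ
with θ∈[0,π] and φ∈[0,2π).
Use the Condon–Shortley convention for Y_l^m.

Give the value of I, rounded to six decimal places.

m-sum 0 ✓  L=8 even ✓  1≤3≤5 ✓
Π(2lᵢ+1) = 7×5×7 = 245
triangle coeff Δ(3,2,3) = 1/3780
Σ_t [0,2]: t=0:+1/24 t=1:−1/4 t=2:+1/24 = -1/6
(3j)²=4/105 [(3 2 3; 0 0 0)], sign=+1
Σ_t [1,2]: t=1:−1/8 t=2:+1/12 = -1/24
(3j)²=1/210 [(3 2 3; 0 1 -1)], sign=-1
⇒ 4πI² = 2/45
I = (-1)√(2/45/(4π)) = -0.05947080

-0.059471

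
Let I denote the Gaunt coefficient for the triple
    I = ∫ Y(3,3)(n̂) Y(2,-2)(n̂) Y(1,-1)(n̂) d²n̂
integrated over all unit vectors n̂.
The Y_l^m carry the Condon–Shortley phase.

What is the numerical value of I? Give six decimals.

Rules hold: Σm=0, L=6 even, 1≤1≤5.
N = 7·5·3 = 105
Δ = 4!·2!·0!/7! = 1/105
Racah Σ t=2..2: t=2:+1/4 = 1/4
⇒ 3j(3 2 1; 0 0 0)² = 3/35, sgn -1
Racah Σ t=0..0: t=0:+1/48 = 1/48
⇒ 3j(3 2 1; 3 -2 -1)² = 1/7, sgn +1
4πI² = N·(3j₀)²·(3jₘ)² = 9/7
I = -1·√(1.28571/4π) = -0.31986543

-0.319865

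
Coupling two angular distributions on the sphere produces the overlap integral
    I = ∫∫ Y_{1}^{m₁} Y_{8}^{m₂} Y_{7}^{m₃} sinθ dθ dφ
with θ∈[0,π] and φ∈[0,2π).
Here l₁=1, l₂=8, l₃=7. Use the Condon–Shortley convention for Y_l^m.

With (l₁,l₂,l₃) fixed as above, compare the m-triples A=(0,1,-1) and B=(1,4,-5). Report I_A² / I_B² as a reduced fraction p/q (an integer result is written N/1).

21/2

Same 1,8,7: normalisation and zero-m 3j drop out of the ratio.
A: Δ: 2! 0! 14! / 17! → 1/2040; sum: t=1:−1/29030400 = -1/29030400; 3j²(1 8 7; 0 1 -1) = Δ·Π!·Σ² = 21/680  (sign -1)
B: Δ: 2! 0! 14! / 17! → 1/2040; sum: t=0:+1/1916006400 = 1/1916006400; 3j²(1 8 7; 1 4 -5) = Δ·Π!·Σ² = 1/340  (sign +1)
I_A²/I_B² = (21/680)/(1/340) = 21/2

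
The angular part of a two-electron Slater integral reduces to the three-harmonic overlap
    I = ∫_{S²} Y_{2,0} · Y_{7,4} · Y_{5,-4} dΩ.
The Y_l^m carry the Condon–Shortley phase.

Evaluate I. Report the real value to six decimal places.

Checks pass: Σm=0; 14 even; l₃=5∈[5,9].
(2·2+1)(2·7+1)(2·5+1) = 825
Δ: 4! 0! 10! / 15! → 1/15015
sum: t=2:+1/57600 = 1/57600
3j²(2 7 5; 0 0 0) = Δ·Π!·Σ² = 21/715  (sign -1)
sum: t=2:+1/1451520 = 1/1451520
3j²(2 7 5; 0 4 -4) = Δ·Π!·Σ² = 1/91  (sign -1)
combine: 4πI² = 825·21/715·1/91 = 45/169
take √, sign +1: I = 0.14556534

0.145565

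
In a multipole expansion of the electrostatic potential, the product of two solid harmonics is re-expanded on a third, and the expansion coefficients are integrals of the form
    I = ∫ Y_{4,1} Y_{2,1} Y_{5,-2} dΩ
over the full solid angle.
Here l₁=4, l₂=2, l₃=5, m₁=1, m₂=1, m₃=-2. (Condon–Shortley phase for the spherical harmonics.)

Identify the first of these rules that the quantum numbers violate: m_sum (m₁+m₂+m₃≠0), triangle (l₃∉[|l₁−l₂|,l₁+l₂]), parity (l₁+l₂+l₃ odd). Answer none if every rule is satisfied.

parity

azimuthal sum: 1 + 1 − 2 = 0  ✓
2 ≤ 5 ≤ 6 (triangle on l)  ✓
L = 4 + 2 + 5 = 11 (odd)  ✗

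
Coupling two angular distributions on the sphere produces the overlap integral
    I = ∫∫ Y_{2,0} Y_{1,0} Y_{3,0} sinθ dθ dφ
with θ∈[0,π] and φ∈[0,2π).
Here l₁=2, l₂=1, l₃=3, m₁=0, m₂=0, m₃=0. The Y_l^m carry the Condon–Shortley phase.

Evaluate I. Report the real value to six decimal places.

0.247767

m-sum 0 ✓  L=6 even ✓  1≤3≤3 ✓
Π(2lᵢ+1) = 5×3×7 = 105
triangle coeff Δ(2,1,3) = 1/105
Σ_t [0,0]: t=0:+1/4 = 1/4
(3j)²=3/35 [(2 1 3; 0 0 0)], sign=-1
(m-triple is (0,0,0) — same symbol as above.)
⇒ 4πI² = 27/35
I = (+1)√(27/35/(4π)) = 0.24776670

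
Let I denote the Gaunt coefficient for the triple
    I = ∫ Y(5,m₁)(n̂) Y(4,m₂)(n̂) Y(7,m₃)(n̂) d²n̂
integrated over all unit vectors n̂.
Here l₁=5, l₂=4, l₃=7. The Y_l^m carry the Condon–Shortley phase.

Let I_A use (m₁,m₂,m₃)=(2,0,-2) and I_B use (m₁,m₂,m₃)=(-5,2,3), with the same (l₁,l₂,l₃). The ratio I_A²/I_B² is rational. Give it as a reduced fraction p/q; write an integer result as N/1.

Same 5,4,7: normalisation and zero-m 3j drop out of the ratio.
A: Δ: 2! 8! 6! / 17! → 1/6126120; sum: t=0:+1/69120 t=1:−1/51840 t=2:+1/483840 = -1/362880; 3j²(5 4 7; 2 0 -2) = Δ·Π!·Σ² = 16/17017  (sign +1)
B: Δ: 2! 8! 6! / 17! → 1/6126120; sum: t=2:+1/3870720 = 1/3870720; 3j²(5 4 7; -5 2 3) = Δ·Π!·Σ² = 675/136136  (sign +1)
I_A²/I_B² = (16/17017)/(675/136136) = 128/675

128/675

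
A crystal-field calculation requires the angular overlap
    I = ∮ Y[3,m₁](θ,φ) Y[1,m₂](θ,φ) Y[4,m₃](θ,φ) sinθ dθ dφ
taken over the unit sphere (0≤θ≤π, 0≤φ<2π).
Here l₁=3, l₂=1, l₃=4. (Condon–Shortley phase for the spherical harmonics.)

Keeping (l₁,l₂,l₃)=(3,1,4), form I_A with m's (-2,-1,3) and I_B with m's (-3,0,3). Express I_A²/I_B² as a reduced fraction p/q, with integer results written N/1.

3/1

Shared (l₁,l₂,l₃)=(3,1,4): N and (l;000)² cancel in I_A²/I_B².
A: Δ = 0!·6!·2!/9! = 1/252; Racah Σ t=0..0: t=0:+1/240 = 1/240; ⇒ 3j(3 1 4; -2 -1 3)² = 1/12, sgn -1
B: Δ = 0!·6!·2!/9! = 1/252; Racah Σ t=0..0: t=0:+1/720 = 1/720; ⇒ 3j(3 1 4; -3 0 3)² = 1/36, sgn -1
I_A²/I_B² = (1/12)/(1/36) = 3/1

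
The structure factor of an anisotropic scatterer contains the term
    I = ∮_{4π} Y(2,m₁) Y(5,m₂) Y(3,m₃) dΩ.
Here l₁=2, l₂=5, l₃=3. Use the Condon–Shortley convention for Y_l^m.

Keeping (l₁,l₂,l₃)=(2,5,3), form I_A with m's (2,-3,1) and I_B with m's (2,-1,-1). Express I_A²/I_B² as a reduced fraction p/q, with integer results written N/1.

14/3

Same 2,5,3: normalisation and zero-m 3j drop out of the ratio.
A: Δ: 4! 0! 6! / 11! → 1/2310; sum: t=0:+1/1152 = 1/1152; 3j²(2 5 3; 2 -3 1) = Δ·Π!·Σ² = 1/33  (sign +1)
B: Δ: 4! 0! 6! / 11! → 1/2310; sum: t=0:+1/1152 = 1/1152; 3j²(2 5 3; 2 -1 -1) = Δ·Π!·Σ² = 1/154  (sign +1)
I_A²/I_B² = (1/33)/(1/154) = 14/3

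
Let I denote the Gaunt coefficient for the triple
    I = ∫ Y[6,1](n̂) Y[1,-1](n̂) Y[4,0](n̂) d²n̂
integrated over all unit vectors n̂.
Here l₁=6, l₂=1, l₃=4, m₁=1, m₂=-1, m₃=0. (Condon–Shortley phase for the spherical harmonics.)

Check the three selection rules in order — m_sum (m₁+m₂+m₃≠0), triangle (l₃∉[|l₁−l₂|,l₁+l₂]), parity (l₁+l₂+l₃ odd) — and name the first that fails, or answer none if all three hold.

triangle

m₁+m₂+m₃ = 1 − 1 + 0 = 0  ✓
triangle: |6−1|=5 ≤ l₃=4 ≤ 6+1=7  ✗
parity: l₁+l₂+l₃ = 11 is odd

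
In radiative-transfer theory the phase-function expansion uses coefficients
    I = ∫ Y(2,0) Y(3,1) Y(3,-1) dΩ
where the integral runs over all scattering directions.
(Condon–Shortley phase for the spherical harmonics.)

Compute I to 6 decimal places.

m-sum 0 ✓  L=8 even ✓  1≤3≤5 ✓
Π(2lᵢ+1) = 5×7×7 = 245
triangle coeff Δ(2,3,3) = 1/3780
Σ_t [0,2]: t=0:+1/24 t=1:−1/4 t=2:+1/24 = -1/6
(3j)²=4/105 [(2 3 3; 0 0 0)], sign=+1
Σ_t [0,2]: t=0:+1/96 t=1:−1/6 t=2:+1/16 = -3/32
(3j)²=3/140 [(2 3 3; 0 1 -1)], sign=-1
⇒ 4πI² = 1/5
I = (-1)√(1/5/(4π)) = -0.12615663

-0.126157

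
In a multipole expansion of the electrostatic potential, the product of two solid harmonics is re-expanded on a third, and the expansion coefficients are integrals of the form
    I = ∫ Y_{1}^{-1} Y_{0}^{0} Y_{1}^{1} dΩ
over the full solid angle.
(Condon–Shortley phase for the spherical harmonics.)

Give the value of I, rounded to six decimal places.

m-sum 0 ✓  L=2 even ✓  1≤1≤1 ✓
Π(2lᵢ+1) = 3×1×3 = 9
triangle coeff Δ(1,0,1) = 1/3
Σ_t [0,0]: t=0:+1/1 = 1/1
(3j)²=1/3 [(1 0 1; 0 0 0)], sign=-1
Σ_t [0,0]: t=0:+1/2 = 1/2
(3j)²=1/3 [(1 0 1; -1 0 1)], sign=+1
⇒ 4πI² = 1/1
I = (-1)√(1/1/(4π)) = -0.28209479

-0.282095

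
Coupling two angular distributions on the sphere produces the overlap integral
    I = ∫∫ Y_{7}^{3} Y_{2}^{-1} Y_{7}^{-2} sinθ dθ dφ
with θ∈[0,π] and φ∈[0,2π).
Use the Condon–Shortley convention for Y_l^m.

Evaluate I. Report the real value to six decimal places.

Checks pass: Σm=0; 16 even; l₃=7∈[5,9].
(2·7+1)(2·2+1)(2·7+1) = 1125
Δ: 2! 12! 2! / 17! → 1/185640
sum: t=0:+1/2419200 t=1:−1/518400 t=2:+1/2419200 = -1/907200
3j²(7 2 7; 0 0 0) = Δ·Π!·Σ² = 56/3315  (sign +1)
sum: t=0:+1/1935360 t=1:−1/4354560 = 1/3483648
3j²(7 2 7; 3 -1 -2) = Δ·Π!·Σ² = 125/12376  (sign -1)
combine: 4πI² = 1125·56/3315·125/12376 = 9375/48841
take √, sign -1: I = -0.12359145

-0.123591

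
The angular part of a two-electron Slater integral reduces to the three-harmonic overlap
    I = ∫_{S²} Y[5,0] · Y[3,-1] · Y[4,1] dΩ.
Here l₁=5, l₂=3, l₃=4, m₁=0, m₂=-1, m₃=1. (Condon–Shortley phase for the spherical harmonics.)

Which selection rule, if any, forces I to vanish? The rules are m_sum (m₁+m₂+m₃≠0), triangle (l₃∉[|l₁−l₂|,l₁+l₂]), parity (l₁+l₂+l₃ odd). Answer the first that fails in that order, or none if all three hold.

azimuthal sum: 0 − 1 + 1 = 0  ✓
2 ≤ 4 ≤ 8 (triangle on l)  ✓
L = 5 + 3 + 4 = 12 (even)  ✓

none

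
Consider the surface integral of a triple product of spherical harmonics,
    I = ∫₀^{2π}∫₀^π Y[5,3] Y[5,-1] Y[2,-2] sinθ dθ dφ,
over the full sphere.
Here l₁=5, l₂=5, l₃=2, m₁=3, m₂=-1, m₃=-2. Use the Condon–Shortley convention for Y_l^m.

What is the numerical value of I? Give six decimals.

0.171169

Checks pass: Σm=0; 12 even; l₃=2∈[0,10].
(2·5+1)(2·5+1)(2·2+1) = 605
Δ: 8! 2! 2! / 13! → 1/38610
sum: t=3:−1/2880 t=4:+1/576 t=5:−1/2880 = 1/960
3j²(5 5 2; 0 0 0) = Δ·Π!·Σ² = 10/429  (sign +1)
sum: t=2:+1/5760 = 1/5760
3j²(5 5 2; 3 -1 -2) = Δ·Π!·Σ² = 56/2145  (sign +1)
combine: 4πI² = 605·10/429·56/2145 = 560/1521
take √, sign +1: I = 0.17116875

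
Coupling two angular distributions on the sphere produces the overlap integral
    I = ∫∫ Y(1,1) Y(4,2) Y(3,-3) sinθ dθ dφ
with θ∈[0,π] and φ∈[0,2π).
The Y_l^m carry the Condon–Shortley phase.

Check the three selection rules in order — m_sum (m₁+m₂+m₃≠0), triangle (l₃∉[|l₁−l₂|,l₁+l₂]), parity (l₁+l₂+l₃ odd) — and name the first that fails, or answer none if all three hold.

azimuthal sum: 1 + 2 − 3 = 0  ✓
3 ≤ 3 ≤ 5 (triangle on l)  ✓
L = 1 + 4 + 3 = 8 (even)  ✓

none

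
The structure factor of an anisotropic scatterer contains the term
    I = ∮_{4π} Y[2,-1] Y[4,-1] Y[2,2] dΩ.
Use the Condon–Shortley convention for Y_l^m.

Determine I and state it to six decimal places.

m-sum 0 ✓  L=8 even ✓  2≤2≤6 ✓
Π(2lᵢ+1) = 5×9×5 = 225
triangle coeff Δ(2,4,2) = 1/630
Σ_t [2,2]: t=2:+1/16 = 1/16
(3j)²=2/35 [(2 4 2; 0 0 0)], sign=+1
Σ_t [3,3]: t=3:−1/144 = -1/144
(3j)²=1/126 [(2 4 2; -1 -1 2)], sign=-1
⇒ 4πI² = 5/49
I = (-1)√(5/49/(4π)) = -0.09011188

-0.090112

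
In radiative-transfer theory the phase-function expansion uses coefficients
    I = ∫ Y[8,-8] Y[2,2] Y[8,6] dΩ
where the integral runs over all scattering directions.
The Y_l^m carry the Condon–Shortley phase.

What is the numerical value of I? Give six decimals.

m-sum 0 ✓  L=18 even ✓  6≤8≤10 ✓
Π(2lᵢ+1) = 17×5×17 = 1445
triangle coeff Δ(8,2,8) = 1/348840
Σ_t [0,2]: t=0:+1/116121600 t=1:−1/25401600 t=2:+1/116121600 = -1/45158400
(3j)²=24/1615 [(8 2 8; 0 0 0)], sign=-1
Σ_t [2,2]: t=2:+1/348713164800 = 1/348713164800
(3j)²=2/969 [(8 2 8; -8 2 6)], sign=+1
⇒ 4πI² = 16/361
I = (-1)√(16/361/(4π)) = -0.05938838

-0.059388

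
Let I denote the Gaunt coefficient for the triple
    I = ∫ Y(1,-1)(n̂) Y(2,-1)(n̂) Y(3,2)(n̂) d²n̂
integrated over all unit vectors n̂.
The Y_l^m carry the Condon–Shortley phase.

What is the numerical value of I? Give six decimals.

0.261169

Rules hold: Σm=0, L=6 even, 1≤3≤3.
N = 3·5·7 = 105
Δ = 0!·2!·4!/7! = 1/105
Racah Σ t=0..0: t=0:+1/4 = 1/4
⇒ 3j(1 2 3; 0 0 0)² = 3/35, sgn -1
Racah Σ t=0..0: t=0:+1/12 = 1/12
⇒ 3j(1 2 3; -1 -1 2)² = 2/21, sgn -1
4πI² = N·(3j₀)²·(3jₘ)² = 6/7
I = +1·√(0.857143/4π) = 0.26116903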